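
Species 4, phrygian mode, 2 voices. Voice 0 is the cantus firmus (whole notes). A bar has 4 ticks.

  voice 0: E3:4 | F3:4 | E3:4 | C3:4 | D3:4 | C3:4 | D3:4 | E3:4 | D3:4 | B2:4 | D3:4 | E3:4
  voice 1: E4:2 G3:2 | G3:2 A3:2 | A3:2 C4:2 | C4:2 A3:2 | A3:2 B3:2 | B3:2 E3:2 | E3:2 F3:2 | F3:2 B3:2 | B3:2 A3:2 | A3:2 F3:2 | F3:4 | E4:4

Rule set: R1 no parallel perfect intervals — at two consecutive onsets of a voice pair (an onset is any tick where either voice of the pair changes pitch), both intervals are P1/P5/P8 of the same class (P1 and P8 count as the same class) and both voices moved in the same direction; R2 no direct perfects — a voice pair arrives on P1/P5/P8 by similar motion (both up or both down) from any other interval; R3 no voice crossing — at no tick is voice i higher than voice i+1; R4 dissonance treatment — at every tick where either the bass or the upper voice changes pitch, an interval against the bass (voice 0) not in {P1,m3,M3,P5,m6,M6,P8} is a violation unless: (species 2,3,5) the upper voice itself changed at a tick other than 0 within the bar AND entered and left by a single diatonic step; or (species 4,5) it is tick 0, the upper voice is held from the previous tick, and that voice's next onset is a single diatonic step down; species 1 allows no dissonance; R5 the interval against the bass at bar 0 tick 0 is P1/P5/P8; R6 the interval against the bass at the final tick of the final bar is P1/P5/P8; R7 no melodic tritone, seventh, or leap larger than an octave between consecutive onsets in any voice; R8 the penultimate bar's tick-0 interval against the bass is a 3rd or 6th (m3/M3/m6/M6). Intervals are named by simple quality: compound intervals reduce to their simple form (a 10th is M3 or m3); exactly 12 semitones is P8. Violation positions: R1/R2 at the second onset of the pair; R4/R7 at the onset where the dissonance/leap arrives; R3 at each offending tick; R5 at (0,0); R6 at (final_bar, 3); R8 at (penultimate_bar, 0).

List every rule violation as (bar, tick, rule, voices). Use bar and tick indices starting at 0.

(1, 0, R4, (0, 1))
(2, 0, R4, (0, 1))
(5, 0, R4, (0, 1))
(6, 0, R4, (0, 1))
(7, 0, R4, (0, 1))
(7, 2, R7, (1,))
(9, 0, R4, (0, 1))
(9, 2, R4, (0, 1))
(11, 0, R2, (0, 1))
(11, 0, R7, (1,))

bar 0: v0=E3 v1=E4 downbeat P8
bar 1: v0=F3 v1=G3 downbeat M2
bar 2: v0=E3 v1=A3 downbeat P4
bar 3: v0=C3 v1=C4 downbeat P8
bar 4: v0=D3 v1=A3 downbeat P5
bar 5: v0=C3 v1=B3 downbeat M7
bar 6: v0=D3 v1=E3 downbeat M2
bar 7: v0=E3 v1=F3 downbeat m2
bar 8: v0=D3 v1=B3 downbeat M6
bar 9: v0=B2 v1=A3 downbeat m7
bar 10: v0=D3 v1=F3 downbeat m3
bar 11: v0=E3 v1=E4 downbeat P8
  -> R4 @ bar 1 tick 0 v(0, 1): F3/G3 M2 untreated
  -> R4 @ bar 2 tick 0 v(0, 1): E3/A3 P4 untreated
  -> R4 @ bar 5 tick 0 v(0, 1): C3/B3 M7 untreated
  -> R4 @ bar 6 tick 0 v(0, 1): D3/E3 M2 untreated
  -> R4 @ bar 7 tick 0 v(0, 1): E3/F3 m2 untreated
  -> R7 @ bar 7 tick 2 v(1,): F3->B3 leap 6st
  -> R4 @ bar 9 tick 0 v(0, 1): B2/A3 m7 untreated
  -> R4 @ bar 9 tick 2 v(0, 1): B2/F3 TT untreated
  -> R2 @ bar 11 tick 0 v(0, 1): D3/F3 m3 -> E3/E4 P8 similar
  -> R7 @ bar 11 tick 0 v(1,): F3->E4 leap 11st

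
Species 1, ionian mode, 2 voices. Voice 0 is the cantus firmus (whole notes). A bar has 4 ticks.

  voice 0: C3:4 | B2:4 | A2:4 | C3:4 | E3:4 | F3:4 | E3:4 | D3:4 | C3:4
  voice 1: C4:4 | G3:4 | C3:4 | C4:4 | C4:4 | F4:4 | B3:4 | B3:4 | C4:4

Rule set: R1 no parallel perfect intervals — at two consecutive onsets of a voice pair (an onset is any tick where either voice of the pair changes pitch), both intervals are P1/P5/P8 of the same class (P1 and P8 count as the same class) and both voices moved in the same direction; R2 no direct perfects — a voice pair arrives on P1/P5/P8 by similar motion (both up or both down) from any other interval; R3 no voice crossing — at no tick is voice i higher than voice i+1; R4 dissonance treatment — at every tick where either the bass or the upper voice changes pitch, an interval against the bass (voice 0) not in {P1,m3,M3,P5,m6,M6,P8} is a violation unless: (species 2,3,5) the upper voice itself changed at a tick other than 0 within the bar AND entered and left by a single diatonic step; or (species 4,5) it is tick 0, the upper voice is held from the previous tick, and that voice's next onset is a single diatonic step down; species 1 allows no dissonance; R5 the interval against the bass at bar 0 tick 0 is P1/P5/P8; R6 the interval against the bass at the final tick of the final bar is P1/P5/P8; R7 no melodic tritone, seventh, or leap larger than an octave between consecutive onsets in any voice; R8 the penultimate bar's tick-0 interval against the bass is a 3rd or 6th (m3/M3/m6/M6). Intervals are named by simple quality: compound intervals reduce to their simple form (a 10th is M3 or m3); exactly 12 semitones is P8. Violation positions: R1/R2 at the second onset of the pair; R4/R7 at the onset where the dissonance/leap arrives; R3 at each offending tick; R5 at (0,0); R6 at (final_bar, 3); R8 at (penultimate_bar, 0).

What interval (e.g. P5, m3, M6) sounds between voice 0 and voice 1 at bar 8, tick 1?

voice 0=C3 voice 1=C4 -> P8

P8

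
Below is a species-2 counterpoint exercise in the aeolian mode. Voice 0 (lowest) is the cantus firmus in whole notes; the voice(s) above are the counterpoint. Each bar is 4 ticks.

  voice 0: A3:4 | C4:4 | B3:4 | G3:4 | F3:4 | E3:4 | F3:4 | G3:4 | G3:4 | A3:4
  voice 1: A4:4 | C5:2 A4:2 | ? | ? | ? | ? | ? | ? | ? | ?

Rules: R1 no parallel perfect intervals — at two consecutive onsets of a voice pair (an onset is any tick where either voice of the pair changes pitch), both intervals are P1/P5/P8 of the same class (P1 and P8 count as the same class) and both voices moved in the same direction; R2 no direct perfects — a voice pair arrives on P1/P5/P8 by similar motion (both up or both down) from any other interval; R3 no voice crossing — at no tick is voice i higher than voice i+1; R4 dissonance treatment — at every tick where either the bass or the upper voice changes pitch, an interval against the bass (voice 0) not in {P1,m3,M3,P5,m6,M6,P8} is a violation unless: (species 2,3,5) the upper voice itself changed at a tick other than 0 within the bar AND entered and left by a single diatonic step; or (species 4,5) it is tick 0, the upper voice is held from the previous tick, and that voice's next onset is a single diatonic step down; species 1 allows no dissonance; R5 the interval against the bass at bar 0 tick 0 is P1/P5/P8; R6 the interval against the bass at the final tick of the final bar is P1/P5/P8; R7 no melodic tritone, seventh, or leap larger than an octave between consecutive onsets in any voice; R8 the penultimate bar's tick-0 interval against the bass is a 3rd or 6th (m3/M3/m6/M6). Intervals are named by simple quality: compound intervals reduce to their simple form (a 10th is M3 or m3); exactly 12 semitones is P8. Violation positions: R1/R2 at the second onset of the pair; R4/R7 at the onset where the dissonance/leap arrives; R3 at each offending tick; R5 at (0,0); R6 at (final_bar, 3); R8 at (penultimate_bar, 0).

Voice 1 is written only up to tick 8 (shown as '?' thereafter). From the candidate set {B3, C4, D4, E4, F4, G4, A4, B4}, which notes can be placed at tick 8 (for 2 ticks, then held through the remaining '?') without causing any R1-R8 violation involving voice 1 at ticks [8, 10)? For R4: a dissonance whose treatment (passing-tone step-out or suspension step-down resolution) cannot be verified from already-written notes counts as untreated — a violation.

B3: violates R2,R7
C4: violates R4
D4: legal
E4: violates R4
F4: violates R4
G4: legal
A4: violates R4
B4: legal

{B4, D4, G4}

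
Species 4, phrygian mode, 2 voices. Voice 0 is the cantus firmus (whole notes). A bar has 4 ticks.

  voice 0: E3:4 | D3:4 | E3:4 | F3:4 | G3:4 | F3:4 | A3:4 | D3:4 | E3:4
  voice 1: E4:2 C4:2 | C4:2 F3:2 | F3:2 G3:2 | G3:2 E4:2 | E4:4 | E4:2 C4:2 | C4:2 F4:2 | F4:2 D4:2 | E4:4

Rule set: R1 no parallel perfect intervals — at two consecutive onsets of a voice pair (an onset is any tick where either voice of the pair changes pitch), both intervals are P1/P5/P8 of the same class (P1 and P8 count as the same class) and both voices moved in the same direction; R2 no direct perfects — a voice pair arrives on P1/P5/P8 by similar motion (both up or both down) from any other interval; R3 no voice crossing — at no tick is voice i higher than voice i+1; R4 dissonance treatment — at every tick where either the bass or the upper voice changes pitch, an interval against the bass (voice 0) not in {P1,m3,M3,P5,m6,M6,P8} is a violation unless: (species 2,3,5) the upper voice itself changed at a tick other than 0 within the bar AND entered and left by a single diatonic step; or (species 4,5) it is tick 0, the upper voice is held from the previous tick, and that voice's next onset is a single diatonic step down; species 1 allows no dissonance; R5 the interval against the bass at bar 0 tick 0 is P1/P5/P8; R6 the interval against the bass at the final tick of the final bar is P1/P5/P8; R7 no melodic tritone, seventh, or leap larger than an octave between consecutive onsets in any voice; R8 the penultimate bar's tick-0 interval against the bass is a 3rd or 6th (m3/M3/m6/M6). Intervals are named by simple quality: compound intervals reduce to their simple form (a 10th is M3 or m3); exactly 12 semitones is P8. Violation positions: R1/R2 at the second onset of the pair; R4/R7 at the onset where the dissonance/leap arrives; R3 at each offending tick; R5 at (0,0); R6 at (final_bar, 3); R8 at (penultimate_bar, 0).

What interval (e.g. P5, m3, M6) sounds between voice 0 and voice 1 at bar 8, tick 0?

P8

voice 0=E3 voice 1=E4 -> P8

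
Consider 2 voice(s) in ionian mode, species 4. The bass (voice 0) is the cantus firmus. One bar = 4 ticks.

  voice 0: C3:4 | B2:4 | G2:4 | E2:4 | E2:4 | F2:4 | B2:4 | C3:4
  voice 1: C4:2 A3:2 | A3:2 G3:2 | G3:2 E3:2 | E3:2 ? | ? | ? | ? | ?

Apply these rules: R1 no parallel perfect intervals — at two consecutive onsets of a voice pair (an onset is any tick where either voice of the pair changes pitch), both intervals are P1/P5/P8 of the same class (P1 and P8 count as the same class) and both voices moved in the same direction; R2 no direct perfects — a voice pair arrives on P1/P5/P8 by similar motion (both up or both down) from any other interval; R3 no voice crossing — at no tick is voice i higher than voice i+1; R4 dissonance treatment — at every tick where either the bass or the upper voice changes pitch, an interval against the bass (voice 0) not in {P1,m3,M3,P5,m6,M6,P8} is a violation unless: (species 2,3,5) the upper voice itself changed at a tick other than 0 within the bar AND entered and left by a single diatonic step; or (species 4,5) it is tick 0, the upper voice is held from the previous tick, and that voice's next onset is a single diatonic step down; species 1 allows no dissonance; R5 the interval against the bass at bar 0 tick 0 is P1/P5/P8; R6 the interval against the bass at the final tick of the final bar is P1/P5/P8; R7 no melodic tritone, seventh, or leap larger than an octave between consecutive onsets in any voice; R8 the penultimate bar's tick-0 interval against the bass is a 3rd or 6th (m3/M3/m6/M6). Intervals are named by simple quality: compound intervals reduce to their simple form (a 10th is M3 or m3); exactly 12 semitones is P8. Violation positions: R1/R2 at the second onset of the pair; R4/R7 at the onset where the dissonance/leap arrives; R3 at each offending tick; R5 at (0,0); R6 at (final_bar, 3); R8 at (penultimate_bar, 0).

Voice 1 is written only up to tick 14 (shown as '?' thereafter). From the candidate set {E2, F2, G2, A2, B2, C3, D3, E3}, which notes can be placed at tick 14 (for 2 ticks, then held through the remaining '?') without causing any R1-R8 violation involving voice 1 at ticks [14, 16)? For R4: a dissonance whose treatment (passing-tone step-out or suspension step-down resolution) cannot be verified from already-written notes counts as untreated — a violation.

E2: legal
F2: violates R4,R7
G2: legal
A2: violates R4
B2: legal
C3: legal
D3: violates R4
E3: legal

{B2, C3, E2, E3, G2}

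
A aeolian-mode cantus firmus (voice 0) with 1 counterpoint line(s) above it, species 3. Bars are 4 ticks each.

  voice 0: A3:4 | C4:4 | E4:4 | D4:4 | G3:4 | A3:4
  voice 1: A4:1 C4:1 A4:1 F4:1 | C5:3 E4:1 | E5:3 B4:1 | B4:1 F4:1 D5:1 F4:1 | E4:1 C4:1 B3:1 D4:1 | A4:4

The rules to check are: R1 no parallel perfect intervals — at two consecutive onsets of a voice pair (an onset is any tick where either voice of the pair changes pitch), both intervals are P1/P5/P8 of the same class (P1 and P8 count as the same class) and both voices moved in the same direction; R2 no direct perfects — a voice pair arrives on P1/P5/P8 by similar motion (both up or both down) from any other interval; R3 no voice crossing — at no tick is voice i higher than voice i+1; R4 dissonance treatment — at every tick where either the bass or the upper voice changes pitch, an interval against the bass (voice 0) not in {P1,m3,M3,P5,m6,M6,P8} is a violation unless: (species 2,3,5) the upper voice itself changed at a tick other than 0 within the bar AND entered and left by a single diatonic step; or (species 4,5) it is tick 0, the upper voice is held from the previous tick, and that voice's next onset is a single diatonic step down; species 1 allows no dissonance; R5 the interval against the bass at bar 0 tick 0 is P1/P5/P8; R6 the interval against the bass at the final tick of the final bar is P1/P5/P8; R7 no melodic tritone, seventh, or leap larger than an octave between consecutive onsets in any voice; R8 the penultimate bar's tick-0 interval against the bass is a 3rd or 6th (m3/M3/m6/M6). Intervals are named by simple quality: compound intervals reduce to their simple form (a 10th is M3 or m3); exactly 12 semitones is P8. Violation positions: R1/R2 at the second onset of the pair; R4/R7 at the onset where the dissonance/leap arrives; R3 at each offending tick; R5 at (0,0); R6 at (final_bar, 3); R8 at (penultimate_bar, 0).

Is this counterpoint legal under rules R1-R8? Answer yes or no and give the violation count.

No (5 violations)

bar 0: v0=A3 v1=A4 (P8)
bar 1: v0=C4 v1=C5 (P8)
bar 2: v0=E4 v1=E5 (P8)
bar 3: v0=D4 v1=B4 (M6)
bar 4: v0=G3 v1=E4 (M6)
bar 5: v0=A3 v1=A4 (P8)
  R2 @ bar1.0: A3/F4 m6 -> C4/C5 P8 similar
  R2 @ bar2.0: C4/E4 M3 -> E4/E5 P8 similar
  R7 @ bar3.1: B4->F4 leap 6st
  R4 @ bar4.1: G3/C4 P4 untreated
  R2 @ bar5.0: G3/D4 P5 -> A3/A4 P8 similar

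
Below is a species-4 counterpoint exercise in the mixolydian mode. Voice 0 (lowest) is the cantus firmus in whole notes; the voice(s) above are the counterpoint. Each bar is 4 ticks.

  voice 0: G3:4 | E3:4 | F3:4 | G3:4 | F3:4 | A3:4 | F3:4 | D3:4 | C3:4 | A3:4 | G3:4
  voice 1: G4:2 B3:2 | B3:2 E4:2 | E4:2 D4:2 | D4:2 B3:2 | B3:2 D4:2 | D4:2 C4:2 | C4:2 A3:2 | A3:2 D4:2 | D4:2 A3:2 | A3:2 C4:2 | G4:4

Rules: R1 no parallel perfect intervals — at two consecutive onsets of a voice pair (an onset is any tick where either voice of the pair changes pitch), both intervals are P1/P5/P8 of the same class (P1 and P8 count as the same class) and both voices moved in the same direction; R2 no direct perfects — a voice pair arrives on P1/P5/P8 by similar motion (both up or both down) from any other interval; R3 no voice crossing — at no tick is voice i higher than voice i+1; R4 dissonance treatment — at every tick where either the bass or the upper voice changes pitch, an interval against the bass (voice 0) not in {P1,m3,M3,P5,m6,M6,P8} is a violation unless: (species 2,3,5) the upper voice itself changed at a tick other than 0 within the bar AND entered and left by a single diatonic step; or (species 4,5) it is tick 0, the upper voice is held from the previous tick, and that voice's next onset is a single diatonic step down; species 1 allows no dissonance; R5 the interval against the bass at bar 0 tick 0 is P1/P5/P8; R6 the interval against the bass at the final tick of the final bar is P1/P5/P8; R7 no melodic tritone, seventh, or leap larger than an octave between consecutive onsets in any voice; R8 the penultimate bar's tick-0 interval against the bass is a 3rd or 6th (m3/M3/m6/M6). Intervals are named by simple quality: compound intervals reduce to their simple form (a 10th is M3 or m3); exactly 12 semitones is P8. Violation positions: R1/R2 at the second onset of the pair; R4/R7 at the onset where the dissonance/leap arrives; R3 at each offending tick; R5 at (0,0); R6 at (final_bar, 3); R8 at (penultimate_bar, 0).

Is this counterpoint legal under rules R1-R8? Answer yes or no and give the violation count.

No (3 violations)

bar 0: v0=G3 v1=G4 (P8)
bar 1: v0=E3 v1=B3 (P5)
bar 2: v0=F3 v1=E4 (M7)
bar 3: v0=G3 v1=D4 (P5)
bar 4: v0=F3 v1=B3 (TT)
bar 5: v0=A3 v1=D4 (P4)
bar 6: v0=F3 v1=C4 (P5)
bar 7: v0=D3 v1=A3 (P5)
bar 8: v0=C3 v1=D4 (M2)
bar 9: v0=A3 v1=A3 (P1)
bar 10: v0=G3 v1=G4 (P8)
  R4 @ bar4.0: F3/B3 TT untreated
  R4 @ bar8.0: C3/D4 M2 untreated
  R8 @ bar9.0: penult P1 not 3rd/6th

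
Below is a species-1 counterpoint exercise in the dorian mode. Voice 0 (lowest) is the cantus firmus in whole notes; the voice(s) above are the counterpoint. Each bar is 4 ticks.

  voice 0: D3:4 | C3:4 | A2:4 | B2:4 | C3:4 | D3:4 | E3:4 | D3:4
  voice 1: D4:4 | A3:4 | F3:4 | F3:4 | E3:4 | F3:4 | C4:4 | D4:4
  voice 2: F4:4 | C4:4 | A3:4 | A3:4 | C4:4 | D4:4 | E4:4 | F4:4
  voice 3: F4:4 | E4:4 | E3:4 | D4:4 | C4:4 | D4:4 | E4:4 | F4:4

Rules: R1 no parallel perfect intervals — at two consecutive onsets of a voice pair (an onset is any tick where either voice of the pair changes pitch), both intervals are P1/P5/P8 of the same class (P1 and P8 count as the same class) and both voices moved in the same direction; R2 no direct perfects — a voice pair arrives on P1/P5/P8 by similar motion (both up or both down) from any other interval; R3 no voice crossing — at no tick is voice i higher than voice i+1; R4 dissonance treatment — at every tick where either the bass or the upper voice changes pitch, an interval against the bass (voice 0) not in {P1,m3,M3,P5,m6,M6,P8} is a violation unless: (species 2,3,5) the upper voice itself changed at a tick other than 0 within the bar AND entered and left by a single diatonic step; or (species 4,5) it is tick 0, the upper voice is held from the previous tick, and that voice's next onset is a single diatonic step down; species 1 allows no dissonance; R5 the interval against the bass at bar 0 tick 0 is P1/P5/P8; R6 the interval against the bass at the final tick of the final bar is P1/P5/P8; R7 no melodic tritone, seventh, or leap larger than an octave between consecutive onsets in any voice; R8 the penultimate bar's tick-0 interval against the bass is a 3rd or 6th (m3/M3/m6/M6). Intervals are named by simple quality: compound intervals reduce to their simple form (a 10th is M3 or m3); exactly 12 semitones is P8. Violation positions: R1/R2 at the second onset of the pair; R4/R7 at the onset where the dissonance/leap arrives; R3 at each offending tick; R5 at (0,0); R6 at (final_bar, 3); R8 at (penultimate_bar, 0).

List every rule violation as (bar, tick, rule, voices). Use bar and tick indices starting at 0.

bar 0: v0=D3 v1=D4 v2=F4 v3=F4 downbeat m3
bar 1: v0=C3 v1=A3 v2=C4 v3=E4 downbeat M3
bar 2: v0=A2 v1=F3 v2=A3 v3=E3 downbeat P5
bar 3: v0=B2 v1=F3 v2=A3 v3=D4 downbeat m3
bar 4: v0=C3 v1=E3 v2=C4 v3=C4 downbeat P8
bar 5: v0=D3 v1=F3 v2=D4 v3=D4 downbeat P8
bar 6: v0=E3 v1=C4 v2=E4 v3=E4 downbeat P8
bar 7: v0=D3 v1=D4 v2=F4 v3=F4 downbeat m3
  -> R5 @ bar 0 tick 0 v(0, 2): opens on m3
  -> R5 @ bar 0 tick 0 v(0, 3): opens on m3
  -> R2 @ bar 1 tick 0 v(0, 2): D3/F4 m3 -> C3/C4 P8 similar
  -> R2 @ bar 1 tick 0 v(1, 3): D4/F4 m3 -> A3/E4 P5 similar
  -> R1 @ bar 2 tick 0 v(0, 2): C3/C4 P8 -> A2/A3 P8 similar
  -> R2 @ bar 2 tick 0 v(0, 3): C3/E4 M3 -> A2/E3 P5 similar
  -> R3 @ bar 2 tick 0 v(2, 3): A3 above E3
  -> R3 @ bar 2 tick 1 v(2, 3): A3 above E3
  -> R3 @ bar 2 tick 2 v(2, 3): A3 above E3
  -> R3 @ bar 2 tick 3 v(2, 3): A3 above E3
  -> R4 @ bar 3 tick 0 v(0, 1): B2/F3 TT untreated
  -> R4 @ bar 3 tick 0 v(0, 2): B2/A3 m7 untreated
  -> R7 @ bar 3 tick 0 v(3,): E3->D4 leap 10st
  -> R2 @ bar 4 tick 0 v(0, 2): B2/A3 m7 -> C3/C4 P8 similar
  -> R1 @ bar 5 tick 0 v(0, 2): C3/C4 P8 -> D3/D4 P8 similar
  -> R1 @ bar 5 tick 0 v(0, 3): C3/C4 P8 -> D3/D4 P8 similar
  -> R1 @ bar 5 tick 0 v(2, 3): C4/C4 P1 -> D4/D4 P1 similar
  -> R1 @ bar 6 tick 0 v(0, 2): D3/D4 P8 -> E3/E4 P8 similar
  -> R1 @ bar 6 tick 0 v(0, 3): D3/D4 P8 -> E3/E4 P8 similar
  -> R1 @ bar 6 tick 0 v(2, 3): D4/D4 P1 -> E4/E4 P1 similar
  -> R8 @ bar 6 tick 0 v(0, 2): penult P8 not 3rd/6th
  -> R8 @ bar 6 tick 0 v(0, 3): penult P8 not 3rd/6th
  -> R1 @ bar 7 tick 0 v(2, 3): E4/E4 P1 -> F4/F4 P1 similar
  -> R6 @ bar 7 tick 3 v(0, 2): closes on m3
  -> R6 @ bar 7 tick 3 v(0, 3): closes on m3

(0, 0, R5, (0, 2))
(0, 0, R5, (0, 3))
(1, 0, R2, (0, 2))
(1, 0, R2, (1, 3))
(2, 0, R1, (0, 2))
(2, 0, R2, (0, 3))
(2, 0, R3, (2, 3))
(2, 1, R3, (2, 3))
(2, 2, R3, (2, 3))
(2, 3, R3, (2, 3))
(3, 0, R4, (0, 1))
(3, 0, R4, (0, 2))
(3, 0, R7, (3,))
(4, 0, R2, (0, 2))
(5, 0, R1, (0, 2))
(5, 0, R1, (0, 3))
(5, 0, R1, (2, 3))
(6, 0, R1, (0, 2))
(6, 0, R1, (0, 3))
(6, 0, R1, (2, 3))
(6, 0, R8, (0, 2))
(6, 0, R8, (0, 3))
(7, 0, R1, (2, 3))
(7, 3, R6, (0, 2))
(7, 3, R6, (0, 3))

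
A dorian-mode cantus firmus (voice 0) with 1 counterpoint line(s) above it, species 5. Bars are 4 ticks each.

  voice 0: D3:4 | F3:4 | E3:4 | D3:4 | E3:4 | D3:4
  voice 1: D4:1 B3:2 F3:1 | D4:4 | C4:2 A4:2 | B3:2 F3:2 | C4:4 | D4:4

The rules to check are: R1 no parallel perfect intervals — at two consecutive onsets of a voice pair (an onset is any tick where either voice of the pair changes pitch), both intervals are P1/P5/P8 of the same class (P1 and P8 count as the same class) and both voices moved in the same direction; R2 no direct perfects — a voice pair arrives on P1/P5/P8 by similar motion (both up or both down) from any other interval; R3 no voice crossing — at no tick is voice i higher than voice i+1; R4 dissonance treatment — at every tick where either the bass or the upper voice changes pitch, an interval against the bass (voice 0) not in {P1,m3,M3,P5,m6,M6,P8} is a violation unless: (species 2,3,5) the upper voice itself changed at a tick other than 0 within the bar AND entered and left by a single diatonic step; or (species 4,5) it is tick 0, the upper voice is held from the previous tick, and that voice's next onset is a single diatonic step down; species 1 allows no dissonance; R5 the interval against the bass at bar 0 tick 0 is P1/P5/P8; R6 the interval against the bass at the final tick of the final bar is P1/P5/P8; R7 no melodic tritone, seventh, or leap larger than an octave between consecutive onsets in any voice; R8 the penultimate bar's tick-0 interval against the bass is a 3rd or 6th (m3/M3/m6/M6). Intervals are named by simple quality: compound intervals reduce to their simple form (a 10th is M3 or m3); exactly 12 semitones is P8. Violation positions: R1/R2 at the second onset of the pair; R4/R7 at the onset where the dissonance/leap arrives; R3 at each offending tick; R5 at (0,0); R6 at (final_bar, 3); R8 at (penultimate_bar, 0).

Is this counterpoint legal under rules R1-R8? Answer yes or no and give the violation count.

No (4 violations)

bar 0: v0=D3 v1=D4 (P8)
bar 1: v0=F3 v1=D4 (M6)
bar 2: v0=E3 v1=C4 (m6)
bar 3: v0=D3 v1=B3 (M6)
bar 4: v0=E3 v1=C4 (m6)
bar 5: v0=D3 v1=D4 (P8)
  R7 @ bar0.3: B3->F3 leap 6st
  R4 @ bar2.2: E3/A4 P4 untreated
  R7 @ bar3.0: A4->B3 leap 10st
  R7 @ bar3.2: B3->F3 leap 6st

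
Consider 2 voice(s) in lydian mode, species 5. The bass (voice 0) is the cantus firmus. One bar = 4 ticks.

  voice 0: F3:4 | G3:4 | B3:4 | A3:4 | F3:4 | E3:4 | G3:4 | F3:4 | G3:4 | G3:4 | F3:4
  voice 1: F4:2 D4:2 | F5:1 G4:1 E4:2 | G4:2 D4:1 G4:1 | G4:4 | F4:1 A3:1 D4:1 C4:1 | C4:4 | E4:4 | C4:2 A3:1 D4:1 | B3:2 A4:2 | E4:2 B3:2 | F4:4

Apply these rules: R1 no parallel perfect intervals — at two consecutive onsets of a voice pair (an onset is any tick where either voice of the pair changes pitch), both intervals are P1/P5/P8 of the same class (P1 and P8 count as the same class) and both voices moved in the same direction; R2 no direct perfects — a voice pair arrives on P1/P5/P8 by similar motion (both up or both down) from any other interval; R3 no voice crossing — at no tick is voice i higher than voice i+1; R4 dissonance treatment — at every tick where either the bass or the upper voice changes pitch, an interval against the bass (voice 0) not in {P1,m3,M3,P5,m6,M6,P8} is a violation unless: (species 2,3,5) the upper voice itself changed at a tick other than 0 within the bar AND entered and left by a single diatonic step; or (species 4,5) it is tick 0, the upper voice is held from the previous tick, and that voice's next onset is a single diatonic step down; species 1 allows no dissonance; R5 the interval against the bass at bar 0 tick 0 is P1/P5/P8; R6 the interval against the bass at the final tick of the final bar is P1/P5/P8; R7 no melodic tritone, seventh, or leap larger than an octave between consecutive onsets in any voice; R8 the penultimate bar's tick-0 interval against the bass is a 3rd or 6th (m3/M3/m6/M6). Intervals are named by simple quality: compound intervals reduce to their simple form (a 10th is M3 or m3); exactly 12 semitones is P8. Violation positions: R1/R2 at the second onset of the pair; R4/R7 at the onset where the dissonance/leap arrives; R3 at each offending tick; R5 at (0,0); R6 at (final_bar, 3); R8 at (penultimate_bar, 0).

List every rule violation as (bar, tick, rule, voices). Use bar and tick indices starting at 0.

(1, 0, R4, (0, 1))
(1, 0, R7, (1,))
(1, 1, R7, (1,))
(4, 0, R2, (0, 1))
(7, 0, R2, (0, 1))
(8, 2, R4, (0, 1))
(8, 2, R7, (1,))
(10, 0, R7, (1,))

bar 0: v0=F3 v1=F4 downbeat P8
bar 1: v0=G3 v1=F5 downbeat m7
bar 2: v0=B3 v1=G4 downbeat m6
bar 3: v0=A3 v1=G4 downbeat m7
bar 4: v0=F3 v1=F4 downbeat P8
bar 5: v0=E3 v1=C4 downbeat m6
bar 6: v0=G3 v1=E4 downbeat M6
bar 7: v0=F3 v1=C4 downbeat P5
bar 8: v0=G3 v1=B3 downbeat M3
bar 9: v0=G3 v1=E4 downbeat M6
bar 10: v0=F3 v1=F4 downbeat P8
  -> R4 @ bar 1 tick 0 v(0, 1): G3/F5 m7 untreated
  -> R7 @ bar 1 tick 0 v(1,): D4->F5 leap 15st
  -> R7 @ bar 1 tick 1 v(1,): F5->G4 leap 10st
  -> R2 @ bar 4 tick 0 v(0, 1): A3/G4 m7 -> F3/F4 P8 similar
  -> R2 @ bar 7 tick 0 v(0, 1): G3/E4 M6 -> F3/C4 P5 similar
  -> R4 @ bar 8 tick 2 v(0, 1): G3/A4 M2 untreated
  -> R7 @ bar 8 tick 2 v(1,): B3->A4 leap 10st
  -> R7 @ bar 10 tick 0 v(1,): B3->F4 leap 6st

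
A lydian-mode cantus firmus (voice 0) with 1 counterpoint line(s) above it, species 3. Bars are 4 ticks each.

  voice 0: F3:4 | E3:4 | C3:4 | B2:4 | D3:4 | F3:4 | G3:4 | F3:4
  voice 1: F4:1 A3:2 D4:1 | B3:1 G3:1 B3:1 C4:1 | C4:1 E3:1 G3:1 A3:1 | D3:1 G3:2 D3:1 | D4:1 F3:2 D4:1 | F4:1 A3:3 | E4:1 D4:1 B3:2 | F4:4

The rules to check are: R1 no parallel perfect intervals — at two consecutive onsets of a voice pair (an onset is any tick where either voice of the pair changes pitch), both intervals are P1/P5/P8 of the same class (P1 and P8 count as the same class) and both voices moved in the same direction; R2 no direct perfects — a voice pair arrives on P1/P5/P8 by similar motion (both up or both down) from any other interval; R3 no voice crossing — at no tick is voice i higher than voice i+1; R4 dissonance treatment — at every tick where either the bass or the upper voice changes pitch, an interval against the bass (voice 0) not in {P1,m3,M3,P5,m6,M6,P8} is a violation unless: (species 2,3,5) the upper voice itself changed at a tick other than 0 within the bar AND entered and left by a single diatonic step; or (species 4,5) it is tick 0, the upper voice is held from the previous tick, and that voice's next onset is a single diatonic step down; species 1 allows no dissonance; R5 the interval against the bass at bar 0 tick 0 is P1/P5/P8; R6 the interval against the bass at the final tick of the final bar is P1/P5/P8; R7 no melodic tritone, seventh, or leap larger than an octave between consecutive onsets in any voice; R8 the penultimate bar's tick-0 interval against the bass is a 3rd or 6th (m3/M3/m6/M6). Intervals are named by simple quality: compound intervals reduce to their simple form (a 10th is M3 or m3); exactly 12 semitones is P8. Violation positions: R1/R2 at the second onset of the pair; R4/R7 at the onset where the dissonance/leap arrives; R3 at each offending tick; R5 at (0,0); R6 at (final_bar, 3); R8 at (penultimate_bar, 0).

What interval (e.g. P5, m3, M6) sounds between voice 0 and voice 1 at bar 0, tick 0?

voice 0=F3 voice 1=F4 -> P8

P8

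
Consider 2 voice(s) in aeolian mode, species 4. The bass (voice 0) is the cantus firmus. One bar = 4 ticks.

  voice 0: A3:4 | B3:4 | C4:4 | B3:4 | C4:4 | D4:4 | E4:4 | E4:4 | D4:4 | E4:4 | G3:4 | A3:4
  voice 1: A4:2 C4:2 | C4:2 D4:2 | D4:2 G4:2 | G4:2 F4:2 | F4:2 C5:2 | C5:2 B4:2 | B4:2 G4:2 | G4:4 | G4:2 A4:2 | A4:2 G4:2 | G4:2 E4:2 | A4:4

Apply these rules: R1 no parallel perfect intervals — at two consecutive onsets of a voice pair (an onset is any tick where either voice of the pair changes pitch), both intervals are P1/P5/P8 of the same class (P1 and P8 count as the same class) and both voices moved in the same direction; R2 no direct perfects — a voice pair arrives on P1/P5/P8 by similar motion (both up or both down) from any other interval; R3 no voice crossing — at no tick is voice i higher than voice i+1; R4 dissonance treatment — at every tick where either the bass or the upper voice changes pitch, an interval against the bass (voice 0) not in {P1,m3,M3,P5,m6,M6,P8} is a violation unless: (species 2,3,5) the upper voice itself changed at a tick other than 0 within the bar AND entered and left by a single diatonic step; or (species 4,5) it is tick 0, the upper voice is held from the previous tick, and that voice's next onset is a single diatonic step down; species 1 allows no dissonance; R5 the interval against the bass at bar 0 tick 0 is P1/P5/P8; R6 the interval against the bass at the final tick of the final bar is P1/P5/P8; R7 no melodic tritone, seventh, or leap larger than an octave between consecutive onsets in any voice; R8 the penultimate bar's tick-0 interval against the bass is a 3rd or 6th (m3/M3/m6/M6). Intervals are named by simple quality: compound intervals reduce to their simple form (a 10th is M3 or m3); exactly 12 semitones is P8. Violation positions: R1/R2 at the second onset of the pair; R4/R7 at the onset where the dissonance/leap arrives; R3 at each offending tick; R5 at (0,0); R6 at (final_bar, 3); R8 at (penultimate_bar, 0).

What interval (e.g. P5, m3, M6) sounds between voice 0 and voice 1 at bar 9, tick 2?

voice 0=E4 voice 1=G4 -> m3

m3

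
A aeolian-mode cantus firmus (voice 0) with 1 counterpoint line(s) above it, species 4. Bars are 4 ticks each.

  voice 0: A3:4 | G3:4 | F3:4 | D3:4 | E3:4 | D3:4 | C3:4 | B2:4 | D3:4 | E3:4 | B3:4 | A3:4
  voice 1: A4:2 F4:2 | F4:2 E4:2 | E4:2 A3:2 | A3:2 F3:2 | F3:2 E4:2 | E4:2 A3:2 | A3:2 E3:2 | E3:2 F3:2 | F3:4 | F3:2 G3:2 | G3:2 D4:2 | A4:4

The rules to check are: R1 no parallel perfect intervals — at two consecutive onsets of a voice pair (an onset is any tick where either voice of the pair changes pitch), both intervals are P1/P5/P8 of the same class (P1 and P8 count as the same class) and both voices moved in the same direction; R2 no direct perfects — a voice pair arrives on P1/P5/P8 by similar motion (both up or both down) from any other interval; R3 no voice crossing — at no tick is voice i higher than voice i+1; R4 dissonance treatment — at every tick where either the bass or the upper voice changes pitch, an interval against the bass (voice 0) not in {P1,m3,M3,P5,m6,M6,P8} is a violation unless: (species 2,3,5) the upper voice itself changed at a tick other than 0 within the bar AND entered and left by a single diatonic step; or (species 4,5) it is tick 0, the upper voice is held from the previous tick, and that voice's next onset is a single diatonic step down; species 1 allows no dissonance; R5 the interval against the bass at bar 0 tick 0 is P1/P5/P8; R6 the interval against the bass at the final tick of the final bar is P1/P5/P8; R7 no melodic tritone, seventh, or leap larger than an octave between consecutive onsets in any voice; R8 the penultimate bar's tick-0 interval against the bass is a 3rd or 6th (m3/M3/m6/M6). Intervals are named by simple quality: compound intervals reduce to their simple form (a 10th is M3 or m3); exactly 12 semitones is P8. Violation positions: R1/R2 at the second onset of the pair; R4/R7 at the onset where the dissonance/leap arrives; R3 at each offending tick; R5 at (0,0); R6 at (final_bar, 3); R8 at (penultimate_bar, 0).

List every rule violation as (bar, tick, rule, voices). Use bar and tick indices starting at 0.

(2, 0, R4, (0, 1))
(4, 0, R4, (0, 1))
(4, 2, R7, (1,))
(5, 0, R4, (0, 1))
(7, 0, R4, (0, 1))
(7, 2, R4, (0, 1))
(9, 0, R4, (0, 1))
(10, 0, R3, (0, 1))
(10, 1, R3, (0, 1))

bar 0: v0=A3 v1=A4 downbeat P8
bar 1: v0=G3 v1=F4 downbeat m7
bar 2: v0=F3 v1=E4 downbeat M7
bar 3: v0=D3 v1=A3 downbeat P5
bar 4: v0=E3 v1=F3 downbeat m2
bar 5: v0=D3 v1=E4 downbeat M2
bar 6: v0=C3 v1=A3 downbeat M6
bar 7: v0=B2 v1=E3 downbeat P4
bar 8: v0=D3 v1=F3 downbeat m3
bar 9: v0=E3 v1=F3 downbeat m2
bar 10: v0=B3 v1=G3 downbeat M3
bar 11: v0=A3 v1=A4 downbeat P8
  -> R4 @ bar 2 tick 0 v(0, 1): F3/E4 M7 untreated
  -> R4 @ bar 4 tick 0 v(0, 1): E3/F3 m2 untreated
  -> R7 @ bar 4 tick 2 v(1,): F3->E4 leap 11st
  -> R4 @ bar 5 tick 0 v(0, 1): D3/E4 M2 untreated
  -> R4 @ bar 7 tick 0 v(0, 1): B2/E3 P4 untreated
  -> R4 @ bar 7 tick 2 v(0, 1): B2/F3 TT untreated
  -> R4 @ bar 9 tick 0 v(0, 1): E3/F3 m2 untreated
  -> R3 @ bar 10 tick 0 v(0, 1): B3 above G3
  -> R3 @ bar 10 tick 1 v(0, 1): B3 above G3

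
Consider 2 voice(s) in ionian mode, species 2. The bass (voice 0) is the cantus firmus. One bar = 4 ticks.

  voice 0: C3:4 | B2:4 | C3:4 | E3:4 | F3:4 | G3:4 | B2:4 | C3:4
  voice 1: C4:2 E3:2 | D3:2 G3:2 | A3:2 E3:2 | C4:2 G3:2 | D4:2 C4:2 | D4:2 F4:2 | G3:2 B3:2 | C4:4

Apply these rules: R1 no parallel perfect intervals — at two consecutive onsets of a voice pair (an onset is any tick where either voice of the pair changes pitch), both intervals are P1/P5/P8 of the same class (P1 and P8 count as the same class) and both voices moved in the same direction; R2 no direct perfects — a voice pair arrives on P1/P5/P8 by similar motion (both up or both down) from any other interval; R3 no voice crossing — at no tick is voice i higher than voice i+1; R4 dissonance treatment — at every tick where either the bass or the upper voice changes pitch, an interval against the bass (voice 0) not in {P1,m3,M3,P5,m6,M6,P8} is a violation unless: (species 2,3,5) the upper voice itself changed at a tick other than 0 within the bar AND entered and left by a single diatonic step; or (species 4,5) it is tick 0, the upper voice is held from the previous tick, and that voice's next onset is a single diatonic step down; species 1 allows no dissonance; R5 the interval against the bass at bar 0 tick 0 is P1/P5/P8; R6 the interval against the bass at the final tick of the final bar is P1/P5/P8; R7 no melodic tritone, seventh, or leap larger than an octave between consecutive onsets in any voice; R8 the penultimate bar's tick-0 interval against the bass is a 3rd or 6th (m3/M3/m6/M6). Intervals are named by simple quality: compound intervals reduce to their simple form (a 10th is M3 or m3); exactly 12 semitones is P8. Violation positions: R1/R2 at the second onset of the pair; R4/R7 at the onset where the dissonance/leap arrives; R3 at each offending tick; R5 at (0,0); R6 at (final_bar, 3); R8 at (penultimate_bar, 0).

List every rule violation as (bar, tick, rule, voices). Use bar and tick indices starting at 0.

bar 0: v0=C3 v1=C4 downbeat P8
bar 1: v0=B2 v1=D3 downbeat m3
bar 2: v0=C3 v1=A3 downbeat M6
bar 3: v0=E3 v1=C4 downbeat m6
bar 4: v0=F3 v1=D4 downbeat M6
bar 5: v0=G3 v1=D4 downbeat P5
bar 6: v0=B2 v1=G3 downbeat m6
bar 7: v0=C3 v1=C4 downbeat P8
  -> R1 @ bar 5 tick 0 v(0, 1): F3/C4 P5 -> G3/D4 P5 similar
  -> R4 @ bar 5 tick 2 v(0, 1): G3/F4 m7 untreated
  -> R7 @ bar 6 tick 0 v(1,): F4->G3 leap 10st
  -> R1 @ bar 7 tick 0 v(0, 1): B2/B3 P8 -> C3/C4 P8 similar

(5, 0, R1, (0, 1))
(5, 2, R4, (0, 1))
(6, 0, R7, (1,))
(7, 0, R1, (0, 1))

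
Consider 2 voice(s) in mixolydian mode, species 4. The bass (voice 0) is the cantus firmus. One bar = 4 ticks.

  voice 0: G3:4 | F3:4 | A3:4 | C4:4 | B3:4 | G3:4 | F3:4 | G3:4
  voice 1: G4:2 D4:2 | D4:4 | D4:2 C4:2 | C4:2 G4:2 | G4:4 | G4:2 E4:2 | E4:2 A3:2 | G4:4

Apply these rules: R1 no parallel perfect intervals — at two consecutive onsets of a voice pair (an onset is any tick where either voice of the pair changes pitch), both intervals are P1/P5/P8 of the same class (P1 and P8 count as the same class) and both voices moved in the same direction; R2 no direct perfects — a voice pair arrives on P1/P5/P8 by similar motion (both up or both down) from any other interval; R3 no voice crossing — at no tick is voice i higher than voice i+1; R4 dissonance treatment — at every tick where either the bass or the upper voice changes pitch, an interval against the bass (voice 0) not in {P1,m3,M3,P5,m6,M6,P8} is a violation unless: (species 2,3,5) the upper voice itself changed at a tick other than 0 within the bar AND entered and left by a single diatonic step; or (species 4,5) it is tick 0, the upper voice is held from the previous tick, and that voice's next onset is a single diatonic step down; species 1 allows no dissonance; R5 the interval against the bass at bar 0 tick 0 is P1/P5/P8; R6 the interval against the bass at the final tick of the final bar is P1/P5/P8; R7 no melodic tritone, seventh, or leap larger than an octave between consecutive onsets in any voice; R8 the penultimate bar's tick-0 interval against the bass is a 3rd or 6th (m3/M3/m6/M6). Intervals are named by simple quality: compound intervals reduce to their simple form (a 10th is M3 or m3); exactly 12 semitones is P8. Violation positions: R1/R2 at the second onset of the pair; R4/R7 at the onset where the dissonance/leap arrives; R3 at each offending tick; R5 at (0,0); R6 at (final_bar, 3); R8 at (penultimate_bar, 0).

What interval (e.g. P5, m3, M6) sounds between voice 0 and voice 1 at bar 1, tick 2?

voice 0=F3 voice 1=D4 -> M6

M6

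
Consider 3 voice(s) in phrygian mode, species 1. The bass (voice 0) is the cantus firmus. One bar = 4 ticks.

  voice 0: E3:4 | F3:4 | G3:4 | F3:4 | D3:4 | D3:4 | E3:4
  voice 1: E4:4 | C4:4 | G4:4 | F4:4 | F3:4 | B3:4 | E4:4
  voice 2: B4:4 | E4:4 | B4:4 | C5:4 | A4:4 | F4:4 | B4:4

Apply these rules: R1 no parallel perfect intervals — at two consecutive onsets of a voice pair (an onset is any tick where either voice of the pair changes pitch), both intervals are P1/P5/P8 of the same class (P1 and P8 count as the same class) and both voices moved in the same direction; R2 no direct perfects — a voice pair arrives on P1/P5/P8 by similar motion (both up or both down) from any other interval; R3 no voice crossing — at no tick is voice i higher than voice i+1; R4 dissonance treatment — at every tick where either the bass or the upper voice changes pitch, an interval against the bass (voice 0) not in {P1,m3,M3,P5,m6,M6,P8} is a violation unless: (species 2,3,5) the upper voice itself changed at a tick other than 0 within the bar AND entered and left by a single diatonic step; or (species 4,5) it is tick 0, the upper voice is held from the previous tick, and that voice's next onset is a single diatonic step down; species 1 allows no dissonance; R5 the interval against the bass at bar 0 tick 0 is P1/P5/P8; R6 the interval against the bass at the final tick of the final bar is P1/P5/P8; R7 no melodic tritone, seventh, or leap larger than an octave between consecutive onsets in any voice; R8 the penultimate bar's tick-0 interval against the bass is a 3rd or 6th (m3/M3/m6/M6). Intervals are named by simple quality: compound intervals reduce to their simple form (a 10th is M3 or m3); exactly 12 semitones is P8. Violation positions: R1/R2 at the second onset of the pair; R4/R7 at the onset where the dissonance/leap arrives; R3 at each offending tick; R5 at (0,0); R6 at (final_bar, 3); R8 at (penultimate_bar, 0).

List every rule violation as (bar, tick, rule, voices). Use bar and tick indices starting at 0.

bar 0: v0=E3 v1=E4 v2=B4 downbeat P5
bar 1: v0=F3 v1=C4 v2=E4 downbeat M7
bar 2: v0=G3 v1=G4 v2=B4 downbeat M3
bar 3: v0=F3 v1=F4 v2=C5 downbeat P5
bar 4: v0=D3 v1=F3 v2=A4 downbeat P5
bar 5: v0=D3 v1=B3 v2=F4 downbeat m3
bar 6: v0=E3 v1=E4 v2=B4 downbeat P5
  -> R4 @ bar 1 tick 0 v(0, 2): F3/E4 M7 untreated
  -> R2 @ bar 2 tick 0 v(0, 1): F3/C4 P5 -> G3/G4 P8 similar
  -> R1 @ bar 3 tick 0 v(0, 1): G3/G4 P8 -> F3/F4 P8 similar
  -> R1 @ bar 4 tick 0 v(0, 2): F3/C5 P5 -> D3/A4 P5 similar
  -> R7 @ bar 5 tick 0 v(1,): F3->B3 leap 6st
  -> R2 @ bar 6 tick 0 v(0, 1): D3/B3 M6 -> E3/E4 P8 similar
  -> R2 @ bar 6 tick 0 v(0, 2): D3/F4 m3 -> E3/B4 P5 similar
  -> R2 @ bar 6 tick 0 v(1, 2): B3/F4 TT -> E4/B4 P5 similar
  -> R7 @ bar 6 tick 0 v(2,): F4->B4 leap 6st

(1, 0, R4, (0, 2))
(2, 0, R2, (0, 1))
(3, 0, R1, (0, 1))
(4, 0, R1, (0, 2))
(5, 0, R7, (1,))
(6, 0, R2, (0, 1))
(6, 0, R2, (0, 2))
(6, 0, R2, (1, 2))
(6, 0, R7, (2,))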